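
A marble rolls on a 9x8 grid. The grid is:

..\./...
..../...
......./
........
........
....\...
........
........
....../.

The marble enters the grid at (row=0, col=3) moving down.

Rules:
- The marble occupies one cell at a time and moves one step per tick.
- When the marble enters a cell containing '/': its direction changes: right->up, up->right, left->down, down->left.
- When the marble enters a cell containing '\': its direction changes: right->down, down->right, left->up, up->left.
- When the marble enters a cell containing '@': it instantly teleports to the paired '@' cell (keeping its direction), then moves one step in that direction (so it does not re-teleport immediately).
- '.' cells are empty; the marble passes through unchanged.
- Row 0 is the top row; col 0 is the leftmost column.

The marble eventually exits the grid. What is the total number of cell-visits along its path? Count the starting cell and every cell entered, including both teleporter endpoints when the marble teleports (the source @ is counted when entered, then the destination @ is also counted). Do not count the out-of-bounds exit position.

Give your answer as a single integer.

Answer: 9

Derivation:
Step 1: enter (0,3), '.' pass, move down to (1,3)
Step 2: enter (1,3), '.' pass, move down to (2,3)
Step 3: enter (2,3), '.' pass, move down to (3,3)
Step 4: enter (3,3), '.' pass, move down to (4,3)
Step 5: enter (4,3), '.' pass, move down to (5,3)
Step 6: enter (5,3), '.' pass, move down to (6,3)
Step 7: enter (6,3), '.' pass, move down to (7,3)
Step 8: enter (7,3), '.' pass, move down to (8,3)
Step 9: enter (8,3), '.' pass, move down to (9,3)
Step 10: at (9,3) — EXIT via bottom edge, pos 3
Path length (cell visits): 9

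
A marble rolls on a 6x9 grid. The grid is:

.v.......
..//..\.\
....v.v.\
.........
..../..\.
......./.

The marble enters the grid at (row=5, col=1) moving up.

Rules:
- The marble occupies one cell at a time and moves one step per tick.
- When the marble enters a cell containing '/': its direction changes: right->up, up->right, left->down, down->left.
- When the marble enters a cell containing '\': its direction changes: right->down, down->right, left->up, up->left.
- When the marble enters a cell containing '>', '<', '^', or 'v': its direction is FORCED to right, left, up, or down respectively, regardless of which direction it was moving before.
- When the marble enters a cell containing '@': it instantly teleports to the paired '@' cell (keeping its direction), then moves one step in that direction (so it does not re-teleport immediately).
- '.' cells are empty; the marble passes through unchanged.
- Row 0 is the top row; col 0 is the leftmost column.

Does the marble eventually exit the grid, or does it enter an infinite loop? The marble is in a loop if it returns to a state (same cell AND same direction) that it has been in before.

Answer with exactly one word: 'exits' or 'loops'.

Step 1: enter (5,1), '.' pass, move up to (4,1)
Step 2: enter (4,1), '.' pass, move up to (3,1)
Step 3: enter (3,1), '.' pass, move up to (2,1)
Step 4: enter (2,1), '.' pass, move up to (1,1)
Step 5: enter (1,1), '.' pass, move up to (0,1)
Step 6: enter (0,1), 'v' forces up->down, move down to (1,1)
Step 7: enter (1,1), '.' pass, move down to (2,1)
Step 8: enter (2,1), '.' pass, move down to (3,1)
Step 9: enter (3,1), '.' pass, move down to (4,1)
Step 10: enter (4,1), '.' pass, move down to (5,1)
Step 11: enter (5,1), '.' pass, move down to (6,1)
Step 12: at (6,1) — EXIT via bottom edge, pos 1

Answer: exits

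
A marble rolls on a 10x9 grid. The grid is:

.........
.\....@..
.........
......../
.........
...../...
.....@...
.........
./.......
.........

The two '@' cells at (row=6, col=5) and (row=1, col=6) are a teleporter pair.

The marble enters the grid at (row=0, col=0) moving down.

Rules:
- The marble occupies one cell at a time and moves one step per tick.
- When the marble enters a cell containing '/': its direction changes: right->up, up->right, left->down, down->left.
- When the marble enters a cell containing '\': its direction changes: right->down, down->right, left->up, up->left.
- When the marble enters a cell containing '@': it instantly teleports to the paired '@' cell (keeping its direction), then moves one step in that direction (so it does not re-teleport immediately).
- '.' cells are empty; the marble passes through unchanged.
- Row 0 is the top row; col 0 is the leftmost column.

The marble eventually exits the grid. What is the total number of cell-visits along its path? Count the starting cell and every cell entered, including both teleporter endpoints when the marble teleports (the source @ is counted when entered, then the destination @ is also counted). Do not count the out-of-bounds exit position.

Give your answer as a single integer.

Step 1: enter (0,0), '.' pass, move down to (1,0)
Step 2: enter (1,0), '.' pass, move down to (2,0)
Step 3: enter (2,0), '.' pass, move down to (3,0)
Step 4: enter (3,0), '.' pass, move down to (4,0)
Step 5: enter (4,0), '.' pass, move down to (5,0)
Step 6: enter (5,0), '.' pass, move down to (6,0)
Step 7: enter (6,0), '.' pass, move down to (7,0)
Step 8: enter (7,0), '.' pass, move down to (8,0)
Step 9: enter (8,0), '.' pass, move down to (9,0)
Step 10: enter (9,0), '.' pass, move down to (10,0)
Step 11: at (10,0) — EXIT via bottom edge, pos 0
Path length (cell visits): 10

Answer: 10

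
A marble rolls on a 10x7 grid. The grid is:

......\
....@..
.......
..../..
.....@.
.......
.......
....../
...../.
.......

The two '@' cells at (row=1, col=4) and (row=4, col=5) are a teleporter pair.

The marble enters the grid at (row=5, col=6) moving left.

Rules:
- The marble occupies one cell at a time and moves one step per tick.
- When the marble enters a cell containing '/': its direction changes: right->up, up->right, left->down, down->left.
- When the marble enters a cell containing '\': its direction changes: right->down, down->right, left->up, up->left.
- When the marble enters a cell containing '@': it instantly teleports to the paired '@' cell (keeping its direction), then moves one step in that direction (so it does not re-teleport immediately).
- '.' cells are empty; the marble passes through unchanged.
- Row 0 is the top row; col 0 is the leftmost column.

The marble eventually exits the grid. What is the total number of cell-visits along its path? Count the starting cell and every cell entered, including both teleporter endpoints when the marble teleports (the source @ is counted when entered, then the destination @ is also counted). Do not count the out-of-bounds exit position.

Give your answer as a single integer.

Step 1: enter (5,6), '.' pass, move left to (5,5)
Step 2: enter (5,5), '.' pass, move left to (5,4)
Step 3: enter (5,4), '.' pass, move left to (5,3)
Step 4: enter (5,3), '.' pass, move left to (5,2)
Step 5: enter (5,2), '.' pass, move left to (5,1)
Step 6: enter (5,1), '.' pass, move left to (5,0)
Step 7: enter (5,0), '.' pass, move left to (5,-1)
Step 8: at (5,-1) — EXIT via left edge, pos 5
Path length (cell visits): 7

Answer: 7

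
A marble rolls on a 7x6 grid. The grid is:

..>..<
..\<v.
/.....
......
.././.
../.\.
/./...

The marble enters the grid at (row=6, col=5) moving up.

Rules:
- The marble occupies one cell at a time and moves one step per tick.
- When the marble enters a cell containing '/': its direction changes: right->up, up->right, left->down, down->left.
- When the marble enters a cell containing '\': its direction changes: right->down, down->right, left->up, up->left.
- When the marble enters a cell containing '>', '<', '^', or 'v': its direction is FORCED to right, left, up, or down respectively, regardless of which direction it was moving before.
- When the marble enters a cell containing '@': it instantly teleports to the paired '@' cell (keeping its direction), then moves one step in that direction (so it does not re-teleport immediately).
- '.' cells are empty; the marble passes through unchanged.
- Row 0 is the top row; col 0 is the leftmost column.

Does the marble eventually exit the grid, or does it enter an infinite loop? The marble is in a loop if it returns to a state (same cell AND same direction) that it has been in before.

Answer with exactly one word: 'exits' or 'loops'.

Answer: loops

Derivation:
Step 1: enter (6,5), '.' pass, move up to (5,5)
Step 2: enter (5,5), '.' pass, move up to (4,5)
Step 3: enter (4,5), '.' pass, move up to (3,5)
Step 4: enter (3,5), '.' pass, move up to (2,5)
Step 5: enter (2,5), '.' pass, move up to (1,5)
Step 6: enter (1,5), '.' pass, move up to (0,5)
Step 7: enter (0,5), '<' forces up->left, move left to (0,4)
Step 8: enter (0,4), '.' pass, move left to (0,3)
Step 9: enter (0,3), '.' pass, move left to (0,2)
Step 10: enter (0,2), '>' forces left->right, move right to (0,3)
Step 11: enter (0,3), '.' pass, move right to (0,4)
Step 12: enter (0,4), '.' pass, move right to (0,5)
Step 13: enter (0,5), '<' forces right->left, move left to (0,4)
Step 14: at (0,4) dir=left — LOOP DETECTED (seen before)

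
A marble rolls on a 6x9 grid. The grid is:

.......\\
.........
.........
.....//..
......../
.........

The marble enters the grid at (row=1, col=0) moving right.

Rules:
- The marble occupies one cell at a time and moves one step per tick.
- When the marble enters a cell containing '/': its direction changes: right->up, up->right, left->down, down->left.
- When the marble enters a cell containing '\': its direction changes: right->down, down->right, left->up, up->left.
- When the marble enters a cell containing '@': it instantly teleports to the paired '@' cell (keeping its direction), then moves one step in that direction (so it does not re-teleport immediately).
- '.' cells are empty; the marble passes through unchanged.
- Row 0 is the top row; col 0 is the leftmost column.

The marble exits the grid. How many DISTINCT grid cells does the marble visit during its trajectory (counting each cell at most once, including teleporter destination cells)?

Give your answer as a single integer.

Answer: 9

Derivation:
Step 1: enter (1,0), '.' pass, move right to (1,1)
Step 2: enter (1,1), '.' pass, move right to (1,2)
Step 3: enter (1,2), '.' pass, move right to (1,3)
Step 4: enter (1,3), '.' pass, move right to (1,4)
Step 5: enter (1,4), '.' pass, move right to (1,5)
Step 6: enter (1,5), '.' pass, move right to (1,6)
Step 7: enter (1,6), '.' pass, move right to (1,7)
Step 8: enter (1,7), '.' pass, move right to (1,8)
Step 9: enter (1,8), '.' pass, move right to (1,9)
Step 10: at (1,9) — EXIT via right edge, pos 1
Distinct cells visited: 9 (path length 9)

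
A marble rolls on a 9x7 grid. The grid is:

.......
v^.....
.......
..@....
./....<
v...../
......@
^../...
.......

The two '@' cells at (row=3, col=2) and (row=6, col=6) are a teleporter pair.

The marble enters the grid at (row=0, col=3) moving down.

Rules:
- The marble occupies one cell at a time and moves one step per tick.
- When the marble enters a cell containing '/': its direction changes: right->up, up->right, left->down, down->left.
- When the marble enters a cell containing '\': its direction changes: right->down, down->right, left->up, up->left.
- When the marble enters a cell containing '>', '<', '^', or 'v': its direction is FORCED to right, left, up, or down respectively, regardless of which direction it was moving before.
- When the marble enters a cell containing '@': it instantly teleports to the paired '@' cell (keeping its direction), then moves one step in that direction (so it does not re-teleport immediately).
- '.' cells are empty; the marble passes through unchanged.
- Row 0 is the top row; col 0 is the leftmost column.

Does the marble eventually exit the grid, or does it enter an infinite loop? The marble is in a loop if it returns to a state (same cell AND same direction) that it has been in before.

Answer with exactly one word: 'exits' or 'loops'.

Answer: loops

Derivation:
Step 1: enter (0,3), '.' pass, move down to (1,3)
Step 2: enter (1,3), '.' pass, move down to (2,3)
Step 3: enter (2,3), '.' pass, move down to (3,3)
Step 4: enter (3,3), '.' pass, move down to (4,3)
Step 5: enter (4,3), '.' pass, move down to (5,3)
Step 6: enter (5,3), '.' pass, move down to (6,3)
Step 7: enter (6,3), '.' pass, move down to (7,3)
Step 8: enter (7,3), '/' deflects down->left, move left to (7,2)
Step 9: enter (7,2), '.' pass, move left to (7,1)
Step 10: enter (7,1), '.' pass, move left to (7,0)
Step 11: enter (7,0), '^' forces left->up, move up to (6,0)
Step 12: enter (6,0), '.' pass, move up to (5,0)
Step 13: enter (5,0), 'v' forces up->down, move down to (6,0)
Step 14: enter (6,0), '.' pass, move down to (7,0)
Step 15: enter (7,0), '^' forces down->up, move up to (6,0)
Step 16: at (6,0) dir=up — LOOP DETECTED (seen before)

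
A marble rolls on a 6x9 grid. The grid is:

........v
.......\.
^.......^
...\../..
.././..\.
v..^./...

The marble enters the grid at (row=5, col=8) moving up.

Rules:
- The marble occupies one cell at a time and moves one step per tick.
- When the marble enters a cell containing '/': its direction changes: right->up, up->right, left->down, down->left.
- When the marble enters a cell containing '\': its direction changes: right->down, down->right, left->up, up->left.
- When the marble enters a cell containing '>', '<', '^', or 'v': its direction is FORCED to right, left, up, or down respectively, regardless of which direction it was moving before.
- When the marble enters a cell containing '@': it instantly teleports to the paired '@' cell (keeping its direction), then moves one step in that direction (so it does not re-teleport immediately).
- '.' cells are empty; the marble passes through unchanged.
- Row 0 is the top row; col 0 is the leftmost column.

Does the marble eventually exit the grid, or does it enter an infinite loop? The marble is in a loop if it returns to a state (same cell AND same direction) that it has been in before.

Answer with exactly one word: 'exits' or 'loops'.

Answer: loops

Derivation:
Step 1: enter (5,8), '.' pass, move up to (4,8)
Step 2: enter (4,8), '.' pass, move up to (3,8)
Step 3: enter (3,8), '.' pass, move up to (2,8)
Step 4: enter (2,8), '^' forces up->up, move up to (1,8)
Step 5: enter (1,8), '.' pass, move up to (0,8)
Step 6: enter (0,8), 'v' forces up->down, move down to (1,8)
Step 7: enter (1,8), '.' pass, move down to (2,8)
Step 8: enter (2,8), '^' forces down->up, move up to (1,8)
Step 9: at (1,8) dir=up — LOOP DETECTED (seen before)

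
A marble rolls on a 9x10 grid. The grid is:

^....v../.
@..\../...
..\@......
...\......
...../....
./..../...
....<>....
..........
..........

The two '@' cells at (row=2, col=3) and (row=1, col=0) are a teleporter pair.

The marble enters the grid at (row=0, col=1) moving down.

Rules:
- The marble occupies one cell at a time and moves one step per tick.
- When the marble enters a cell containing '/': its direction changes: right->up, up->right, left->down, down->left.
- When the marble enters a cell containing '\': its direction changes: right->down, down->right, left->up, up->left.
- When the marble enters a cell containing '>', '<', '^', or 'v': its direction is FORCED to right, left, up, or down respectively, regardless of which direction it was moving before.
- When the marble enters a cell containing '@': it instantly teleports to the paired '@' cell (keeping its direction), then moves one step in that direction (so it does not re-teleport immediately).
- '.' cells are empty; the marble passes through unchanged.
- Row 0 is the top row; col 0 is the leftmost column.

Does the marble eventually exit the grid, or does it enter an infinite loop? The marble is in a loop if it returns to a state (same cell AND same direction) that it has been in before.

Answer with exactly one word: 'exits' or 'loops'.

Answer: exits

Derivation:
Step 1: enter (0,1), '.' pass, move down to (1,1)
Step 2: enter (1,1), '.' pass, move down to (2,1)
Step 3: enter (2,1), '.' pass, move down to (3,1)
Step 4: enter (3,1), '.' pass, move down to (4,1)
Step 5: enter (4,1), '.' pass, move down to (5,1)
Step 6: enter (5,1), '/' deflects down->left, move left to (5,0)
Step 7: enter (5,0), '.' pass, move left to (5,-1)
Step 8: at (5,-1) — EXIT via left edge, pos 5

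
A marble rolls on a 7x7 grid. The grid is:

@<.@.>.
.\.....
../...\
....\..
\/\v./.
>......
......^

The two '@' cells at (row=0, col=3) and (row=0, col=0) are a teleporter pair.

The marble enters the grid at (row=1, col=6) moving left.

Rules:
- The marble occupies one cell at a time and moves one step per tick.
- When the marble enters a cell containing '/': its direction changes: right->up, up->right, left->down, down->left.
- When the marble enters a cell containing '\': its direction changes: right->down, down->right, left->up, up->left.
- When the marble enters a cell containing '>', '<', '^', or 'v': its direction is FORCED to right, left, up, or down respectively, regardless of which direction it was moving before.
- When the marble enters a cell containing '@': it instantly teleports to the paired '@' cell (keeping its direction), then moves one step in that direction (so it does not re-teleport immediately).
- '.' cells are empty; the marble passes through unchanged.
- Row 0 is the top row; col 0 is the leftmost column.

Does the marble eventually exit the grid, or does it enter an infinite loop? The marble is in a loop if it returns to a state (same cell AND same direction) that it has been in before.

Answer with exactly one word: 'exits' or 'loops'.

Answer: loops

Derivation:
Step 1: enter (1,6), '.' pass, move left to (1,5)
Step 2: enter (1,5), '.' pass, move left to (1,4)
Step 3: enter (1,4), '.' pass, move left to (1,3)
Step 4: enter (1,3), '.' pass, move left to (1,2)
Step 5: enter (1,2), '.' pass, move left to (1,1)
Step 6: enter (1,1), '\' deflects left->up, move up to (0,1)
Step 7: enter (0,1), '<' forces up->left, move left to (0,0)
Step 8: enter (0,0), '@' teleport (0,0)->(0,3), also enter (0,3), move left to (0,2)
Step 9: enter (0,2), '.' pass, move left to (0,1)
Step 10: enter (0,1), '<' forces left->left, move left to (0,0)
Step 11: at (0,0) dir=left — LOOP DETECTED (seen before)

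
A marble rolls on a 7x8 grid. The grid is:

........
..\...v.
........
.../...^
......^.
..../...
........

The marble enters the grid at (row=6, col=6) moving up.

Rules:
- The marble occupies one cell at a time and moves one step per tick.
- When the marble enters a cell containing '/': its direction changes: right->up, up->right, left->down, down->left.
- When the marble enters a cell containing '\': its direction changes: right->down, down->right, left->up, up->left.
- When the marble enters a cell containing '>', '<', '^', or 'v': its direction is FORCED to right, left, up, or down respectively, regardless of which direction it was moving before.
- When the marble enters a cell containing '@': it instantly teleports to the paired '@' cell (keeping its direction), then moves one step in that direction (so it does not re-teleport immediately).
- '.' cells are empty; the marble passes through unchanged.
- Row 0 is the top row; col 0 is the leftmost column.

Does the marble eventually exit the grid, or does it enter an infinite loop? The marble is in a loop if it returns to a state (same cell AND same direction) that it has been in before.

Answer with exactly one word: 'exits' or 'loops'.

Answer: loops

Derivation:
Step 1: enter (6,6), '.' pass, move up to (5,6)
Step 2: enter (5,6), '.' pass, move up to (4,6)
Step 3: enter (4,6), '^' forces up->up, move up to (3,6)
Step 4: enter (3,6), '.' pass, move up to (2,6)
Step 5: enter (2,6), '.' pass, move up to (1,6)
Step 6: enter (1,6), 'v' forces up->down, move down to (2,6)
Step 7: enter (2,6), '.' pass, move down to (3,6)
Step 8: enter (3,6), '.' pass, move down to (4,6)
Step 9: enter (4,6), '^' forces down->up, move up to (3,6)
Step 10: at (3,6) dir=up — LOOP DETECTED (seen before)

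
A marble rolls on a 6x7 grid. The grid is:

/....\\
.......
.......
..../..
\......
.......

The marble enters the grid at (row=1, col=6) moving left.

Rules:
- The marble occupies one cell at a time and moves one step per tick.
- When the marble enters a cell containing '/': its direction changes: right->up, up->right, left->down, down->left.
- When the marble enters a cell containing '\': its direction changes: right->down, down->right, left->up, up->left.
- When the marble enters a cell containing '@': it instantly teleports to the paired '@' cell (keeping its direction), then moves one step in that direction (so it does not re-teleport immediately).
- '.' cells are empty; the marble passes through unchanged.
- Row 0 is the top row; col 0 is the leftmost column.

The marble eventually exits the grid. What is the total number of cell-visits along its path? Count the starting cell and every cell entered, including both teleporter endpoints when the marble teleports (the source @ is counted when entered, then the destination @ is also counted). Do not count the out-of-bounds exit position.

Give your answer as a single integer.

Step 1: enter (1,6), '.' pass, move left to (1,5)
Step 2: enter (1,5), '.' pass, move left to (1,4)
Step 3: enter (1,4), '.' pass, move left to (1,3)
Step 4: enter (1,3), '.' pass, move left to (1,2)
Step 5: enter (1,2), '.' pass, move left to (1,1)
Step 6: enter (1,1), '.' pass, move left to (1,0)
Step 7: enter (1,0), '.' pass, move left to (1,-1)
Step 8: at (1,-1) — EXIT via left edge, pos 1
Path length (cell visits): 7

Answer: 7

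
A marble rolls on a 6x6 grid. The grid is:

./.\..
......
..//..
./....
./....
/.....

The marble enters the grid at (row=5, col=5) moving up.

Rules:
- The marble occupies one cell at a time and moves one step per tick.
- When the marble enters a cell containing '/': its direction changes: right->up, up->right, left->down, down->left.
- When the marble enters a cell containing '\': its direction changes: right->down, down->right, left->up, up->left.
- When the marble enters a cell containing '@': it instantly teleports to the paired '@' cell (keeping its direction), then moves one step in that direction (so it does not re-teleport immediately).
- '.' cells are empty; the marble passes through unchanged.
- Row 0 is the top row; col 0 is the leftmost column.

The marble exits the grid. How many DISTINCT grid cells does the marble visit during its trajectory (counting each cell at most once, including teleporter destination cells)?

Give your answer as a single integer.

Answer: 6

Derivation:
Step 1: enter (5,5), '.' pass, move up to (4,5)
Step 2: enter (4,5), '.' pass, move up to (3,5)
Step 3: enter (3,5), '.' pass, move up to (2,5)
Step 4: enter (2,5), '.' pass, move up to (1,5)
Step 5: enter (1,5), '.' pass, move up to (0,5)
Step 6: enter (0,5), '.' pass, move up to (-1,5)
Step 7: at (-1,5) — EXIT via top edge, pos 5
Distinct cells visited: 6 (path length 6)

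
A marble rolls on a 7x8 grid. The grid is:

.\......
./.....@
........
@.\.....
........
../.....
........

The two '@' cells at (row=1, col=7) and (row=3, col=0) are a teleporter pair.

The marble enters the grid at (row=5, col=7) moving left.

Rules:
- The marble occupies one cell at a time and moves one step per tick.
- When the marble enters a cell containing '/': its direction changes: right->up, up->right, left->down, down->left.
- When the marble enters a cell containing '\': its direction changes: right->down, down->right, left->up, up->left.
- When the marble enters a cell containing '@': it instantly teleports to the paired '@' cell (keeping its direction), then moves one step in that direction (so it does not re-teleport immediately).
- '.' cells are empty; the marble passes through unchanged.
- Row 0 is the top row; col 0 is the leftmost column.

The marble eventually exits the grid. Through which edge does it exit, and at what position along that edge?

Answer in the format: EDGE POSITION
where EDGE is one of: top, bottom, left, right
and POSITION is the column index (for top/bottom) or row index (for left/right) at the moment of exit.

Answer: bottom 2

Derivation:
Step 1: enter (5,7), '.' pass, move left to (5,6)
Step 2: enter (5,6), '.' pass, move left to (5,5)
Step 3: enter (5,5), '.' pass, move left to (5,4)
Step 4: enter (5,4), '.' pass, move left to (5,3)
Step 5: enter (5,3), '.' pass, move left to (5,2)
Step 6: enter (5,2), '/' deflects left->down, move down to (6,2)
Step 7: enter (6,2), '.' pass, move down to (7,2)
Step 8: at (7,2) — EXIT via bottom edge, pos 2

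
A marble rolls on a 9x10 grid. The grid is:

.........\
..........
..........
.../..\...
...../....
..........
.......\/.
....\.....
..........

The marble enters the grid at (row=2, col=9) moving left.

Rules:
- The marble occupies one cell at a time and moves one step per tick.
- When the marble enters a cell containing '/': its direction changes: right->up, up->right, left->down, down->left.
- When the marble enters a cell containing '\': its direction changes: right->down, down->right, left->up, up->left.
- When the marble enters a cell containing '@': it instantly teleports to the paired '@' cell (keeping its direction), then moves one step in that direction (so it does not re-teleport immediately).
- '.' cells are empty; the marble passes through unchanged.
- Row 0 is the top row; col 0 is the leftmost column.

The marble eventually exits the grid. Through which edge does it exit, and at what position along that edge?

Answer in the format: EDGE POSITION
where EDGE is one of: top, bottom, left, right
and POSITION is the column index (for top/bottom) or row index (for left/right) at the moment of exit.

Answer: left 2

Derivation:
Step 1: enter (2,9), '.' pass, move left to (2,8)
Step 2: enter (2,8), '.' pass, move left to (2,7)
Step 3: enter (2,7), '.' pass, move left to (2,6)
Step 4: enter (2,6), '.' pass, move left to (2,5)
Step 5: enter (2,5), '.' pass, move left to (2,4)
Step 6: enter (2,4), '.' pass, move left to (2,3)
Step 7: enter (2,3), '.' pass, move left to (2,2)
Step 8: enter (2,2), '.' pass, move left to (2,1)
Step 9: enter (2,1), '.' pass, move left to (2,0)
Step 10: enter (2,0), '.' pass, move left to (2,-1)
Step 11: at (2,-1) — EXIT via left edge, pos 2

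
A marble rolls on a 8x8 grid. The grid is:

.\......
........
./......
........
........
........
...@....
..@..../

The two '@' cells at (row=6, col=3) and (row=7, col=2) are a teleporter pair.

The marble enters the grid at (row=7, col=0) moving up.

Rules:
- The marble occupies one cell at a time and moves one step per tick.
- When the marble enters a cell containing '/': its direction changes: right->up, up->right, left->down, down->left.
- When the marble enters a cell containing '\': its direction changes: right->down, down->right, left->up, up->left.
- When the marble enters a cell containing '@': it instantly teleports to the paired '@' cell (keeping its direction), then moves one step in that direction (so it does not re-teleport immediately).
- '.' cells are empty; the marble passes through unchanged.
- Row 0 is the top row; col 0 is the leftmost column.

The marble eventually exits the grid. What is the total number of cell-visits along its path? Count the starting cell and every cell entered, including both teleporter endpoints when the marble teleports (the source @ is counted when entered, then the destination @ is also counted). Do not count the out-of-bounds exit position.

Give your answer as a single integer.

Answer: 8

Derivation:
Step 1: enter (7,0), '.' pass, move up to (6,0)
Step 2: enter (6,0), '.' pass, move up to (5,0)
Step 3: enter (5,0), '.' pass, move up to (4,0)
Step 4: enter (4,0), '.' pass, move up to (3,0)
Step 5: enter (3,0), '.' pass, move up to (2,0)
Step 6: enter (2,0), '.' pass, move up to (1,0)
Step 7: enter (1,0), '.' pass, move up to (0,0)
Step 8: enter (0,0), '.' pass, move up to (-1,0)
Step 9: at (-1,0) — EXIT via top edge, pos 0
Path length (cell visits): 8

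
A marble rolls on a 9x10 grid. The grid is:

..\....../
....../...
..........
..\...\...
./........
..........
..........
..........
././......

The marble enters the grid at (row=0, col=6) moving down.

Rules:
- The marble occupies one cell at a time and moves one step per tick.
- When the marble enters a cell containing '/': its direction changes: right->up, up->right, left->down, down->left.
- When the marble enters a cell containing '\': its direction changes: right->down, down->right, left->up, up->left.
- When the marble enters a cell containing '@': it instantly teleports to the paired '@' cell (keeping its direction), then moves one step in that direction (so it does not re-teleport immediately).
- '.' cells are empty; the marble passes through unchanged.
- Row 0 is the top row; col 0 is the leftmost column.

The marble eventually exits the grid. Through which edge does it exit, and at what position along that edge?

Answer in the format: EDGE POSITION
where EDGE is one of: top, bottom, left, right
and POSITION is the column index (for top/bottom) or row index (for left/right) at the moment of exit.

Step 1: enter (0,6), '.' pass, move down to (1,6)
Step 2: enter (1,6), '/' deflects down->left, move left to (1,5)
Step 3: enter (1,5), '.' pass, move left to (1,4)
Step 4: enter (1,4), '.' pass, move left to (1,3)
Step 5: enter (1,3), '.' pass, move left to (1,2)
Step 6: enter (1,2), '.' pass, move left to (1,1)
Step 7: enter (1,1), '.' pass, move left to (1,0)
Step 8: enter (1,0), '.' pass, move left to (1,-1)
Step 9: at (1,-1) — EXIT via left edge, pos 1

Answer: left 1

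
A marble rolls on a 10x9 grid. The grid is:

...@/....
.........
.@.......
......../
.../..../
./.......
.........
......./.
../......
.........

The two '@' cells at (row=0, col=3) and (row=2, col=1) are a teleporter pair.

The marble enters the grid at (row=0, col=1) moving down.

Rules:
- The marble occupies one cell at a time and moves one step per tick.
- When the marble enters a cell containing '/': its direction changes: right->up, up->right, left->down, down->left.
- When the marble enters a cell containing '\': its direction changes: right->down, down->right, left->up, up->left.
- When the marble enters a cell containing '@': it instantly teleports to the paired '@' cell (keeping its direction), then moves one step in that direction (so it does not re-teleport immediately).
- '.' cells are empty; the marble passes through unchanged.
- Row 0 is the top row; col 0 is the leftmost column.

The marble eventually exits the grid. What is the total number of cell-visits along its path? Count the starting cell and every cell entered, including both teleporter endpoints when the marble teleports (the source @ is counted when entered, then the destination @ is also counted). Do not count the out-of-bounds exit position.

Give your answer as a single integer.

Answer: 11

Derivation:
Step 1: enter (0,1), '.' pass, move down to (1,1)
Step 2: enter (1,1), '.' pass, move down to (2,1)
Step 3: enter (2,1), '@' teleport (2,1)->(0,3), also enter (0,3), move down to (1,3)
Step 4: enter (1,3), '.' pass, move down to (2,3)
Step 5: enter (2,3), '.' pass, move down to (3,3)
Step 6: enter (3,3), '.' pass, move down to (4,3)
Step 7: enter (4,3), '/' deflects down->left, move left to (4,2)
Step 8: enter (4,2), '.' pass, move left to (4,1)
Step 9: enter (4,1), '.' pass, move left to (4,0)
Step 10: enter (4,0), '.' pass, move left to (4,-1)
Step 11: at (4,-1) — EXIT via left edge, pos 4
Path length (cell visits): 11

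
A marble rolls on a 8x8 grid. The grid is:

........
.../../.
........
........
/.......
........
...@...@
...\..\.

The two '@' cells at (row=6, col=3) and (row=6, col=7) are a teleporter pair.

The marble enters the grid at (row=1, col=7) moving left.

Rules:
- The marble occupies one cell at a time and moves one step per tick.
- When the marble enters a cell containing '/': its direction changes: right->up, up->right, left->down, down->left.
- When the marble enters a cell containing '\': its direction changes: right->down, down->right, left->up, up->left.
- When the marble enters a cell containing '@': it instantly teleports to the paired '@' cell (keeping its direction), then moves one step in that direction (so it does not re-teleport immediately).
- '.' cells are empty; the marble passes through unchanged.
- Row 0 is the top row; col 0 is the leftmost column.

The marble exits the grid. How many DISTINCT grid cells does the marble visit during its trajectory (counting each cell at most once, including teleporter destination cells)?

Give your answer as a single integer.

Answer: 9

Derivation:
Step 1: enter (1,7), '.' pass, move left to (1,6)
Step 2: enter (1,6), '/' deflects left->down, move down to (2,6)
Step 3: enter (2,6), '.' pass, move down to (3,6)
Step 4: enter (3,6), '.' pass, move down to (4,6)
Step 5: enter (4,6), '.' pass, move down to (5,6)
Step 6: enter (5,6), '.' pass, move down to (6,6)
Step 7: enter (6,6), '.' pass, move down to (7,6)
Step 8: enter (7,6), '\' deflects down->right, move right to (7,7)
Step 9: enter (7,7), '.' pass, move right to (7,8)
Step 10: at (7,8) — EXIT via right edge, pos 7
Distinct cells visited: 9 (path length 9)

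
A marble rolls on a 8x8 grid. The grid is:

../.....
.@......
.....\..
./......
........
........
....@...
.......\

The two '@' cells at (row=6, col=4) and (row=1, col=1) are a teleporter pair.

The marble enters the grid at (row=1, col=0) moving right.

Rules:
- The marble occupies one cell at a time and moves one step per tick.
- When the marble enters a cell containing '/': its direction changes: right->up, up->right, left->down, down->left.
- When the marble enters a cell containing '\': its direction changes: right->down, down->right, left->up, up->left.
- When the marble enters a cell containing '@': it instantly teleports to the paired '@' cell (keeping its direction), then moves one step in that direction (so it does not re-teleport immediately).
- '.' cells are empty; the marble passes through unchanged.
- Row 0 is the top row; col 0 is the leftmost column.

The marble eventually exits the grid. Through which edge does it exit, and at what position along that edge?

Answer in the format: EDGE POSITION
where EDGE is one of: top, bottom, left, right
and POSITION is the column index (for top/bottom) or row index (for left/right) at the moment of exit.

Answer: right 6

Derivation:
Step 1: enter (1,0), '.' pass, move right to (1,1)
Step 2: enter (1,1), '@' teleport (1,1)->(6,4), also enter (6,4), move right to (6,5)
Step 3: enter (6,5), '.' pass, move right to (6,6)
Step 4: enter (6,6), '.' pass, move right to (6,7)
Step 5: enter (6,7), '.' pass, move right to (6,8)
Step 6: at (6,8) — EXIT via right edge, pos 6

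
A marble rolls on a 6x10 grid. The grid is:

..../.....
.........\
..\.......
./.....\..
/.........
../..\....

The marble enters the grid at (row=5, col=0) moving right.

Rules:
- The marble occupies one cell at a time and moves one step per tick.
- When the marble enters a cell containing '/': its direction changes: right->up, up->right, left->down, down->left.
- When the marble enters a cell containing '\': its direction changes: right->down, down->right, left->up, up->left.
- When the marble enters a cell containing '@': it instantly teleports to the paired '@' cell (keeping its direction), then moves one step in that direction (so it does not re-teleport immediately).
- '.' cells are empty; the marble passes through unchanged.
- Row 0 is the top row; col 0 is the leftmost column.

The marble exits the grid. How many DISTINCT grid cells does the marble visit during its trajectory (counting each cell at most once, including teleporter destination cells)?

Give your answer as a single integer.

Answer: 8

Derivation:
Step 1: enter (5,0), '.' pass, move right to (5,1)
Step 2: enter (5,1), '.' pass, move right to (5,2)
Step 3: enter (5,2), '/' deflects right->up, move up to (4,2)
Step 4: enter (4,2), '.' pass, move up to (3,2)
Step 5: enter (3,2), '.' pass, move up to (2,2)
Step 6: enter (2,2), '\' deflects up->left, move left to (2,1)
Step 7: enter (2,1), '.' pass, move left to (2,0)
Step 8: enter (2,0), '.' pass, move left to (2,-1)
Step 9: at (2,-1) — EXIT via left edge, pos 2
Distinct cells visited: 8 (path length 8)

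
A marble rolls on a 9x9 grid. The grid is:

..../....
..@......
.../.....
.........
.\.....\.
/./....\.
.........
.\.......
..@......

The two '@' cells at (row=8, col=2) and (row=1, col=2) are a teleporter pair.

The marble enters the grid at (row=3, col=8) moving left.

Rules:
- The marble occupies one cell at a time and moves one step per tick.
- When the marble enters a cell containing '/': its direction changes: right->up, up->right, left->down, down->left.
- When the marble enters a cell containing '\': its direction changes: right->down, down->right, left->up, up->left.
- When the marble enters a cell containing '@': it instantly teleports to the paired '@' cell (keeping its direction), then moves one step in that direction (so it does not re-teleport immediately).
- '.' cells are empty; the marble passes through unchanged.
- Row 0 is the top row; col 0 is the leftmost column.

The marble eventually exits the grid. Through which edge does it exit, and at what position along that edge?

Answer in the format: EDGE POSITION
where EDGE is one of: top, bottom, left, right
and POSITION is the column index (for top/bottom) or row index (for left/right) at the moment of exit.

Answer: left 3

Derivation:
Step 1: enter (3,8), '.' pass, move left to (3,7)
Step 2: enter (3,7), '.' pass, move left to (3,6)
Step 3: enter (3,6), '.' pass, move left to (3,5)
Step 4: enter (3,5), '.' pass, move left to (3,4)
Step 5: enter (3,4), '.' pass, move left to (3,3)
Step 6: enter (3,3), '.' pass, move left to (3,2)
Step 7: enter (3,2), '.' pass, move left to (3,1)
Step 8: enter (3,1), '.' pass, move left to (3,0)
Step 9: enter (3,0), '.' pass, move left to (3,-1)
Step 10: at (3,-1) — EXIT via left edge, pos 3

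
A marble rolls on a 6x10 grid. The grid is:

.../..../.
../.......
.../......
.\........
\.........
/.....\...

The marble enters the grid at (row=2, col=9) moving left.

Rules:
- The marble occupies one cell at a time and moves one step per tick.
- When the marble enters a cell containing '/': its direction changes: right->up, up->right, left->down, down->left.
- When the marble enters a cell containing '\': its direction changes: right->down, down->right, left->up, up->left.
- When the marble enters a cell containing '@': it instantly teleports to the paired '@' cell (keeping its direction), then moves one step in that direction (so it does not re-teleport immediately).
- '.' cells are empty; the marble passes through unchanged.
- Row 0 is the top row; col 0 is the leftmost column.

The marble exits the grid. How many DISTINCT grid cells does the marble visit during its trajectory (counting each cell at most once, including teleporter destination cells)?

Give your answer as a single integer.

Answer: 10

Derivation:
Step 1: enter (2,9), '.' pass, move left to (2,8)
Step 2: enter (2,8), '.' pass, move left to (2,7)
Step 3: enter (2,7), '.' pass, move left to (2,6)
Step 4: enter (2,6), '.' pass, move left to (2,5)
Step 5: enter (2,5), '.' pass, move left to (2,4)
Step 6: enter (2,4), '.' pass, move left to (2,3)
Step 7: enter (2,3), '/' deflects left->down, move down to (3,3)
Step 8: enter (3,3), '.' pass, move down to (4,3)
Step 9: enter (4,3), '.' pass, move down to (5,3)
Step 10: enter (5,3), '.' pass, move down to (6,3)
Step 11: at (6,3) — EXIT via bottom edge, pos 3
Distinct cells visited: 10 (path length 10)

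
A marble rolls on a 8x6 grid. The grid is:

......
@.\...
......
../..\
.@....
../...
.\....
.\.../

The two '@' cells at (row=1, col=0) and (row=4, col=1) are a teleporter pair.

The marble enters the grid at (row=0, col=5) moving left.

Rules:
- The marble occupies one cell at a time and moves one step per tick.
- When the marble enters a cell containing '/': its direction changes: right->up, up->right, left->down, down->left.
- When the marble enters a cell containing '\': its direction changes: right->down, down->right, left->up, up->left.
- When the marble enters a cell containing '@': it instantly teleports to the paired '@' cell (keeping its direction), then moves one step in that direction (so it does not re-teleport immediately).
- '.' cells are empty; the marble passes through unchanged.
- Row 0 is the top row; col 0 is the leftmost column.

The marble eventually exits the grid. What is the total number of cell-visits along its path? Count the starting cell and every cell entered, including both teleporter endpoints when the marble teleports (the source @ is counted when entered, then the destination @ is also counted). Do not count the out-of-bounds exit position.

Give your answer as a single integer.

Answer: 6

Derivation:
Step 1: enter (0,5), '.' pass, move left to (0,4)
Step 2: enter (0,4), '.' pass, move left to (0,3)
Step 3: enter (0,3), '.' pass, move left to (0,2)
Step 4: enter (0,2), '.' pass, move left to (0,1)
Step 5: enter (0,1), '.' pass, move left to (0,0)
Step 6: enter (0,0), '.' pass, move left to (0,-1)
Step 7: at (0,-1) — EXIT via left edge, pos 0
Path length (cell visits): 6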